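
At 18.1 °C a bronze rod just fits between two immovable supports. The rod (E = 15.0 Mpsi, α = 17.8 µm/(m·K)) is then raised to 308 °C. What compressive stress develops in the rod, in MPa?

E = 15.0 Mpsi = 103.4 GPa.
ΔT = 289.9 K. Constrained thermal stress σ = E·α·ΔT = 103.4×10³ MPa × 17.8×10⁻⁶ × 289.9 = 534 MPa (compressive).

534 MPa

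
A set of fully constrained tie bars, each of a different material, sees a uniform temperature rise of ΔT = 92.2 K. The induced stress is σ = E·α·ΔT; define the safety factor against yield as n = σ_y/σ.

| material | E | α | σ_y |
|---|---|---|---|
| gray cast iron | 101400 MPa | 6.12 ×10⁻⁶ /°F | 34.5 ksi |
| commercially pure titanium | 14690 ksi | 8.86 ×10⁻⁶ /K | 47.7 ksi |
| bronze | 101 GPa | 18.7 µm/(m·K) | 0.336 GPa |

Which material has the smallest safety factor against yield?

bronze

In consistent units (E in GPa, α in ×10⁻⁶/K, σ_y in MPa):
  gray cast iron: E = 101.4, α = 11.0, σ_y = 237.9 → σ = 103 MPa, n = 2.31
  commercially pure titanium: E = 101.3, α = 8.86, σ_y = 328.9 → σ = 82.7 MPa, n = 3.97
  bronze: E = 101.0, α = 18.7, σ_y = 336.0 → σ = 174 MPa, n = 1.93
Smallest n: bronze with n = 1.93.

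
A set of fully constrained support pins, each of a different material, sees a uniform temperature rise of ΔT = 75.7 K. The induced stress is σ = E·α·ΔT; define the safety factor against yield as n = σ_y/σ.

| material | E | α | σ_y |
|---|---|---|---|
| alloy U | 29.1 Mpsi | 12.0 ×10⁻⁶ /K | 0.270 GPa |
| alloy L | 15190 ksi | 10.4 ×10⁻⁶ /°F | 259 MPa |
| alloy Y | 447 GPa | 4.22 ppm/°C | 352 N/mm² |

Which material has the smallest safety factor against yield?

alloy U

With everything in SI (GPa, ×10⁻⁶/K, MPa):
  alloy U: E = 200.6, α = 12.0, σ_y = 270.0 → σ = 182 MPa, n = 1.48
  alloy L: E = 104.7, α = 18.7, σ_y = 259.0 → σ = 148 MPa, n = 1.75
  alloy Y: E = 447.0, α = 4.22, σ_y = 352.0 → σ = 143 MPa, n = 2.47
Alloy U has the lowest safety factor, n = 1.48.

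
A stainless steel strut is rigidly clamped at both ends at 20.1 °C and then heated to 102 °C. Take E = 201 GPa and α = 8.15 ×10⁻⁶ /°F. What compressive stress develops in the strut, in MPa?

241 MPa

α = 8.15×10⁻⁶/°F × 9/5 = 14.7×10⁻⁶/K.
ΔT = 81.90 K. Constrained thermal stress σ = E·α·ΔT = 201.0×10³ MPa × 14.7×10⁻⁶ × 81.90 = 241 MPa (compressive).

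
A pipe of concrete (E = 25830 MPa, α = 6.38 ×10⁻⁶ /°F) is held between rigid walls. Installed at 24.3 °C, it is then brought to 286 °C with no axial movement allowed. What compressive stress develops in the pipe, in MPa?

77.6 MPa

E = 25830 MPa = 25.83 GPa.
α = 6.38×10⁻⁶/°F × 9/5 = 11.5×10⁻⁶/K.
ΔT = 261.7 K. Constrained thermal stress σ = E·α·ΔT = 25.83×10³ MPa × 11.5×10⁻⁶ × 261.7 = 77.6 MPa (compressive).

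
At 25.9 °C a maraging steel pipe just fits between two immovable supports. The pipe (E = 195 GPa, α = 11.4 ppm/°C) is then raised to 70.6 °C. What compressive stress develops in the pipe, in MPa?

99.4 MPa

ΔT = 44.70 K. Constrained thermal stress σ = E·α·ΔT = 195.0×10³ MPa × 11.4×10⁻⁶ × 44.70 = 99.4 MPa (compressive).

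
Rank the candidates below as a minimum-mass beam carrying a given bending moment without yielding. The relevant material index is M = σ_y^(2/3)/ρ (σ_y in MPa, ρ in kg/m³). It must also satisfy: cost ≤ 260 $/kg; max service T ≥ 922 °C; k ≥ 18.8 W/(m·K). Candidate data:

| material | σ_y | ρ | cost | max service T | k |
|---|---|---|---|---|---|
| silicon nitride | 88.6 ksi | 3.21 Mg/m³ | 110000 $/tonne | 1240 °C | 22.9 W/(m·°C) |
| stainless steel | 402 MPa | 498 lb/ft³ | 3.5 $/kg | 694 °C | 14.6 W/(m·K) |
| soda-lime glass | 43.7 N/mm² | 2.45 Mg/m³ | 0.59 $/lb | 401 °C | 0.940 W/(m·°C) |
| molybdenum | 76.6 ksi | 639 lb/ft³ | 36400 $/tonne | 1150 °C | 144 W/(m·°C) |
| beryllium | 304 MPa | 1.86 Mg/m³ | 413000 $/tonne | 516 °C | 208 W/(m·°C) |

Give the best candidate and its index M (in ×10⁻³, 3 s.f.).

silicon nitride, M = 22.4×10⁻³

Screen on constraints: cost ≤ 260 $/kg; max service T ≥ 922 °C; k ≥ 18.8 W/(m·K). Survivors: silicon nitride, molybdenum.
Putting every candidate on a common basis:
  silicon nitride: σ_y = 610.9 MPa, ρ = 3210 kg/m³
  molybdenum: σ_y = 528.1 MPa, ρ = 10240 kg/m³
  silicon nitride: M = 22.4×10⁻³
  molybdenum: M = 6.38×10⁻³
Silicon nitride ranks first.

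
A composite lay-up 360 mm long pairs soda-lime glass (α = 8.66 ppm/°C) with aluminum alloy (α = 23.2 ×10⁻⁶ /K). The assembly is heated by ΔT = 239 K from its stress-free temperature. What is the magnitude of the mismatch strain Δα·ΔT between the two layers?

Δα = |8.66 − 23.2|×10⁻⁶/K = 14.5×10⁻⁶/K.
Mismatch strain = Δα·ΔT = 14.5×10⁻⁶ × 239.0 = 3.48×10⁻³.

3.48×10⁻³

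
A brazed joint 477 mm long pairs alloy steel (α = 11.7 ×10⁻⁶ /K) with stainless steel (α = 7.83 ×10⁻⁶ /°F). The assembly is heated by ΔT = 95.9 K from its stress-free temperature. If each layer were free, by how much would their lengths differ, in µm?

110 µm

stainless steel: α = 7.83×10⁻⁶/°F × 9/5 = 14.1×10⁻⁶/K.
Δα = |11.7 − 14.1|×10⁻⁶/K = 2.39×10⁻⁶/K.
ΔL_mismatch = Δα·L·ΔT = 2.39×10⁻⁶ × 477.0 mm × 95.9 K = 110 µm.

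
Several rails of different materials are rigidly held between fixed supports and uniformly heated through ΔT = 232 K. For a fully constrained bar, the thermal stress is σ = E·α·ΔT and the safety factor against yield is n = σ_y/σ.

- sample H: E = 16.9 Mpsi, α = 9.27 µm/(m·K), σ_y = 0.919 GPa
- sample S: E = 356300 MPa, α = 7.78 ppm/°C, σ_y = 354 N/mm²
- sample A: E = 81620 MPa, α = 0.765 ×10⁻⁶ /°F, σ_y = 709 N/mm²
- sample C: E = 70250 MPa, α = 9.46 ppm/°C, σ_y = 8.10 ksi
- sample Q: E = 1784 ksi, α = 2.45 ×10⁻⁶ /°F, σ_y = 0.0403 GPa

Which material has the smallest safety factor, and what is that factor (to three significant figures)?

sample C, n = 0.362

Converting E to GPa, α to ×10⁻⁶/K, σ_y to MPa, then σ and n for each:
  sample H: E = 116.5, α = 9.27, σ_y = 919.0 → σ = 251 MPa, n = 3.67
  sample S: E = 356.3, α = 7.78, σ_y = 354.0 → σ = 643 MPa, n = 0.550
  sample A: E = 81.62, α = 1.38, σ_y = 709.0 → σ = 26.1 MPa, n = 27.2
  sample C: E = 70.25, α = 9.46, σ_y = 55.85 → σ = 154 MPa, n = 0.362
  sample Q: E = 12.30, α = 4.41, σ_y = 40.30 → σ = 12.6 MPa, n = 3.20
Smallest n: sample C with n = 0.362.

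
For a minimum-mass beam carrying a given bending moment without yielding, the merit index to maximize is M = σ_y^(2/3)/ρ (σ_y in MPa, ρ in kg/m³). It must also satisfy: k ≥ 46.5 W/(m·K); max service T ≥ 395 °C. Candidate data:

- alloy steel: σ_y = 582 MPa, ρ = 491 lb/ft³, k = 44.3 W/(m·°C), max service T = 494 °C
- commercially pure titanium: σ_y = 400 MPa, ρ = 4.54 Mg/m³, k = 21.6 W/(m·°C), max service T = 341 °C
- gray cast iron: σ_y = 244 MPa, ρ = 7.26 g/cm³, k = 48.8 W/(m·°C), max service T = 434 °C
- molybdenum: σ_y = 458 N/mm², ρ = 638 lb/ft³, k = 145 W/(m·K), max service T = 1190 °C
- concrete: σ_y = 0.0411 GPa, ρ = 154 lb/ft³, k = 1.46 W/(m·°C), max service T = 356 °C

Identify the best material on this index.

molybdenum

Screen on constraints: k ≥ 46.5 W/(m·K); max service T ≥ 395 °C. Survivors: gray cast iron, molybdenum.
In SI units:
  gray cast iron: σ_y = 244.0 MPa, ρ = 7260 kg/m³
  molybdenum: σ_y = 458.0 MPa, ρ = 10220 kg/m³
  molybdenum: M = 5.81×10⁻³
  gray cast iron: M = 5.38×10⁻³
Molybdenum has the largest M.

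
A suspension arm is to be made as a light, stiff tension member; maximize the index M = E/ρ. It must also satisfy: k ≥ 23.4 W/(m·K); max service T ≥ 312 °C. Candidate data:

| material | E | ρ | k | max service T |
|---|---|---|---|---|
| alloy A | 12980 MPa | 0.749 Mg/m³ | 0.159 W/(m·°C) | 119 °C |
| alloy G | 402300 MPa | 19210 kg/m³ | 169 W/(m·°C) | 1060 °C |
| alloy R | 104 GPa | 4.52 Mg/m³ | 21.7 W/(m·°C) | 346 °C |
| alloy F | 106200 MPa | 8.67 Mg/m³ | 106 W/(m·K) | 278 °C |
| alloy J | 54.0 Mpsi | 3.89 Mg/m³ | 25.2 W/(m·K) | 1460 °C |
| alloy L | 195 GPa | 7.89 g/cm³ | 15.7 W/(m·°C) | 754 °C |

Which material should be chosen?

Screen on constraints: k ≥ 23.4 W/(m·K); max service T ≥ 312 °C. Survivors: alloy G, alloy J.
Convert each candidate to consistent units, then evaluate M:
  alloy G: E = 402.3 GPa, ρ = 19210 kg/m³
  alloy J: E = 372.3 GPa, ρ = 3890 kg/m³
  alloy J: M = 95.7 MN·m/kg
  alloy G: M = 20.9 MN·m/kg
The maximum is for alloy J.

alloy J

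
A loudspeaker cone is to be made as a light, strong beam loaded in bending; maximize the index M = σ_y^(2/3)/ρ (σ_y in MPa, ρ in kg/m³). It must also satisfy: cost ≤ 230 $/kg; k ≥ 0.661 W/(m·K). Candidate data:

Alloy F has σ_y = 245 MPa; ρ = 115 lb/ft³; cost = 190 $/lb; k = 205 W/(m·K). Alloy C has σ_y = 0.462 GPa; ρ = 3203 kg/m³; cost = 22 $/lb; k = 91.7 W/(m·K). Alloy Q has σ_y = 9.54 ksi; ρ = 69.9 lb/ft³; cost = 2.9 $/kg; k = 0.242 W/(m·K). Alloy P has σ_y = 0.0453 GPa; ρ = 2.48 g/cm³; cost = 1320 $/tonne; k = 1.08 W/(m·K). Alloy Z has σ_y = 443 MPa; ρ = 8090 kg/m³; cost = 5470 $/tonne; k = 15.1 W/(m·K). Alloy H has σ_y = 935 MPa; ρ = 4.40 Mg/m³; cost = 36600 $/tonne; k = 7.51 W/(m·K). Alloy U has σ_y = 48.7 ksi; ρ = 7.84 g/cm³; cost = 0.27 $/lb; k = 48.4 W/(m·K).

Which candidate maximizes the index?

alloy H

Screen on constraints: cost ≤ 230 $/kg; k ≥ 0.661 W/(m·K). Survivors: alloy C, alloy P, alloy Z, alloy H, alloy U.
Putting every candidate on a common basis:
  alloy C: σ_y = 462.0 MPa, ρ = 3203 kg/m³
  alloy P: σ_y = 45.30 MPa, ρ = 2480 kg/m³
  alloy Z: σ_y = 443.0 MPa, ρ = 8090 kg/m³
  alloy H: σ_y = 935.0 MPa, ρ = 4400 kg/m³
  alloy U: σ_y = 335.8 MPa, ρ = 7840 kg/m³
  alloy H: M = 21.7×10⁻³
  alloy C: M = 18.7×10⁻³
  alloy Z: M = 7.18×10⁻³
  alloy U: M = 6.16×10⁻³
  alloy P: M = 5.12×10⁻³
Alloy H has the largest M.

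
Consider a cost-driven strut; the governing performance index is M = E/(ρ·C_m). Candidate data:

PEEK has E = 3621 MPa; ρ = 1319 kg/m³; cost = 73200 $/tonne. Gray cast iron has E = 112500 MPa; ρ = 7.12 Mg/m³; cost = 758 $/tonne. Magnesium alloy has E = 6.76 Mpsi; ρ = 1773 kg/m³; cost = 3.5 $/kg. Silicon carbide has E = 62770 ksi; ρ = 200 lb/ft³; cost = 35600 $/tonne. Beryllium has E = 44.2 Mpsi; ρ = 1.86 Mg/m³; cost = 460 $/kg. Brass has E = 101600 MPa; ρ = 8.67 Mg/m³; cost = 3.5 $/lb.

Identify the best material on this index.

gray cast iron

Convert each candidate to consistent units, then evaluate M:
  PEEK: E = 3.621 GPa, ρ = 1319 kg/m³, cost = 73.20 $/kg
  gray cast iron: E = 112.5 GPa, ρ = 7120 kg/m³, cost = 0.7580 $/kg
  magnesium alloy: E = 46.61 GPa, ρ = 1773 kg/m³, cost = 3.500 $/kg
  silicon carbide: E = 432.8 GPa, ρ = 3204 kg/m³, cost = 35.60 $/kg
  beryllium: E = 304.7 GPa, ρ = 1860 kg/m³, cost = 460.0 $/kg
  brass: E = 101.6 GPa, ρ = 8670 kg/m³, cost = 7.716 $/kg
  gray cast iron: M = 20.8 MN·m per $
  magnesium alloy: M = 7.51 MN·m per $
  silicon carbide: M = 3.79 MN·m per $
  brass: M = 1.52 MN·m per $
  beryllium: M = 0.356 MN·m per $
  PEEK: M = 0.0375 MN·m per $
Gray cast iron has the largest M.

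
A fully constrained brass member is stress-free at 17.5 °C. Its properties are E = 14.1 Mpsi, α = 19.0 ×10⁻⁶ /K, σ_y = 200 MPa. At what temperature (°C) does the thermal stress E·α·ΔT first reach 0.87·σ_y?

112 °C

E = 14.1 Mpsi = 97.22 GPa.
E·α·ΔT = 174.0 MPa ⇒ ΔT = 174.0 / (97.22×10³ × 19.0×10⁻⁶) = 94.20 K.
T = 17.5 + 94.20 = 111.7 °C.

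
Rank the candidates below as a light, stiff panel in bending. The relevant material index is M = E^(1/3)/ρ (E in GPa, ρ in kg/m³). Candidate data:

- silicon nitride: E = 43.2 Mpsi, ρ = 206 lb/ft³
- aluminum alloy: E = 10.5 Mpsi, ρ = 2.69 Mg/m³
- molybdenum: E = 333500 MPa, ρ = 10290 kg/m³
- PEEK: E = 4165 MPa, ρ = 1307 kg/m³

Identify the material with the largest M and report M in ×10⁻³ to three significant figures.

silicon nitride, M = 2.02×10⁻³

Convert each candidate to consistent units, then evaluate M:
  silicon nitride: E = 297.9 GPa, ρ = 3300 kg/m³
  aluminum alloy: E = 72.39 GPa, ρ = 2690 kg/m³
  molybdenum: E = 333.5 GPa, ρ = 10290 kg/m³
  PEEK: E = 4.165 GPa, ρ = 1307 kg/m³
  silicon nitride: M = 2.02×10⁻³
  aluminum alloy: M = 1.55×10⁻³
  PEEK: M = 1.23×10⁻³
  molybdenum: M = 0.674×10⁻³
The maximum is for silicon nitride.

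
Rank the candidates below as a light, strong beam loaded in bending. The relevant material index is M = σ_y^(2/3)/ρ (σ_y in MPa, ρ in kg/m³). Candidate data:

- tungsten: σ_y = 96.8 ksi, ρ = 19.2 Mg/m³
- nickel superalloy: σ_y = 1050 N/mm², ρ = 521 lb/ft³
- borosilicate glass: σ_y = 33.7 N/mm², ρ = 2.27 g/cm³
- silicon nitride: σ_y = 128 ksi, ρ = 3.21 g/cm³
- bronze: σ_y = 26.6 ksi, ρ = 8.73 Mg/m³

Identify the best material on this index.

silicon nitride

In SI units:
  tungsten: σ_y = 667.4 MPa, ρ = 19200 kg/m³
  nickel superalloy: σ_y = 1050 MPa, ρ = 8346 kg/m³
  borosilicate glass: σ_y = 33.70 MPa, ρ = 2270 kg/m³
  silicon nitride: σ_y = 882.5 MPa, ρ = 3210 kg/m³
  bronze: σ_y = 183.4 MPa, ρ = 8730 kg/m³
  silicon nitride: M = 28.7×10⁻³
  nickel superalloy: M = 12.4×10⁻³
  borosilicate glass: M = 4.60×10⁻³
  tungsten: M = 3.98×10⁻³
  bronze: M = 3.70×10⁻³
Silicon nitride has the largest M.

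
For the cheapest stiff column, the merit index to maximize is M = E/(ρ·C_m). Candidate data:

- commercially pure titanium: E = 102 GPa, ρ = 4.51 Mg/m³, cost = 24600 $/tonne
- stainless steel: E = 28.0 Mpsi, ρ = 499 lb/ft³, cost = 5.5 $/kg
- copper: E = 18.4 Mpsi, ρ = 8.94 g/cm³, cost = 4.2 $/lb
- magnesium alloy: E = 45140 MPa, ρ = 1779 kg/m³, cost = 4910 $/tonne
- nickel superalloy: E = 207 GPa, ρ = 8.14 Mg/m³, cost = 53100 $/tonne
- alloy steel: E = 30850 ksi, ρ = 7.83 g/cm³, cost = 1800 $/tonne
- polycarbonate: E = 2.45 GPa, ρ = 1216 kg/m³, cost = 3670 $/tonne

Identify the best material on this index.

Normalizing units and computing the index:
  commercially pure titanium: E = 102.0 GPa, ρ = 4510 kg/m³, cost = 24.60 $/kg
  stainless steel: E = 193.1 GPa, ρ = 7993 kg/m³, cost = 5.500 $/kg
  copper: E = 126.9 GPa, ρ = 8940 kg/m³, cost = 9.259 $/kg
  magnesium alloy: E = 45.14 GPa, ρ = 1779 kg/m³, cost = 4.910 $/kg
  nickel superalloy: E = 207.0 GPa, ρ = 8140 kg/m³, cost = 53.10 $/kg
  alloy steel: E = 212.7 GPa, ρ = 7830 kg/m³, cost = 1.800 $/kg
  polycarbonate: E = 2.450 GPa, ρ = 1216 kg/m³, cost = 3.670 $/kg
  alloy steel: M = 15.1 MN·m per $
  magnesium alloy: M = 5.17 MN·m per $
  stainless steel: M = 4.39 MN·m per $
  copper: M = 1.53 MN·m per $
  commercially pure titanium: M = 0.919 MN·m per $
  polycarbonate: M = 0.549 MN·m per $
  nickel superalloy: M = 0.479 MN·m per $
Highest index: alloy steel.

alloy steel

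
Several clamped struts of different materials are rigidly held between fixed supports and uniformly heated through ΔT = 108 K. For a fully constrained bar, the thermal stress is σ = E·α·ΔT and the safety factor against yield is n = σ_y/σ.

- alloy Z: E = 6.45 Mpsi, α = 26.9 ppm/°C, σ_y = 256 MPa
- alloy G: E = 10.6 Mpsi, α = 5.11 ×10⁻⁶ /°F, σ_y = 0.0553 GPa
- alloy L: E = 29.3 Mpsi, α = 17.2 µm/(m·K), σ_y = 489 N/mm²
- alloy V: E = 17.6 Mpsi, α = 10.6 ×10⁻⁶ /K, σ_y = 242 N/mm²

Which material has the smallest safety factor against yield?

In consistent units (E in GPa, α in ×10⁻⁶/K, σ_y in MPa):
  alloy Z: E = 44.47, α = 26.9, σ_y = 256.0 → σ = 129 MPa, n = 1.98
  alloy G: E = 73.08, α = 9.20, σ_y = 55.30 → σ = 72.6 MPa, n = 0.762
  alloy L: E = 202.0, α = 17.2, σ_y = 489.0 → σ = 375 MPa, n = 1.30
  alloy V: E = 121.3, α = 10.6, σ_y = 242.0 → σ = 139 MPa, n = 1.74
Alloy G has the lowest safety factor, n = 0.762.

alloy G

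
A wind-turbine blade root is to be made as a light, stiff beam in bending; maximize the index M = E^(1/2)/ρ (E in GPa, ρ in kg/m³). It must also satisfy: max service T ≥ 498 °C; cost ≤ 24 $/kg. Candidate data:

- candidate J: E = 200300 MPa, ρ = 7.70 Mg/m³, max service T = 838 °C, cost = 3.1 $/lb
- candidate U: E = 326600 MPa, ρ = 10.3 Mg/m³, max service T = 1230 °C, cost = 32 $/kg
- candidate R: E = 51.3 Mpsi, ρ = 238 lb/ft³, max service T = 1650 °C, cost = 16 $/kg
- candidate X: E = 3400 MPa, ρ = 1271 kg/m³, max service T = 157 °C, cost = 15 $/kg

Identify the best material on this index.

Screen on constraints: max service T ≥ 498 °C; cost ≤ 24 $/kg. Survivors: candidate J, candidate R.
Normalizing units and computing the index:
  candidate J: E = 200.3 GPa, ρ = 7700 kg/m³
  candidate R: E = 353.7 GPa, ρ = 3812 kg/m³
  candidate R: M = 4.93×10⁻³
  candidate J: M = 1.84×10⁻³
The maximum is for candidate R.

candidate R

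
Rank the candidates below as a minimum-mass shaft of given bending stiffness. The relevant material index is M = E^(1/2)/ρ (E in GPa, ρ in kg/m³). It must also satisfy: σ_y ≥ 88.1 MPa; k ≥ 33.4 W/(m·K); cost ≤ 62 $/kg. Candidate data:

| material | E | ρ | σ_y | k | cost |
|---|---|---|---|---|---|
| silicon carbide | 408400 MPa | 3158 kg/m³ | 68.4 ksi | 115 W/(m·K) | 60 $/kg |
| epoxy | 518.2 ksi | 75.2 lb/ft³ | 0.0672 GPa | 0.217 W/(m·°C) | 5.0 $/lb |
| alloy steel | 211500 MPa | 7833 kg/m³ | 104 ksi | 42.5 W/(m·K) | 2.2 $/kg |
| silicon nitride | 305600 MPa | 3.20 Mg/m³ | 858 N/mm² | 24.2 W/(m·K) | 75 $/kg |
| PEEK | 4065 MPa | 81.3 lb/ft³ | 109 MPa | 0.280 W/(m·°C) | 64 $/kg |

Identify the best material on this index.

silicon carbide

Screen on constraints: σ_y ≥ 88.1 MPa; k ≥ 33.4 W/(m·K); cost ≤ 62 $/kg. Survivors: silicon carbide, alloy steel.
Putting every candidate on a common basis:
  silicon carbide: E = 408.4 GPa, ρ = 3158 kg/m³
  alloy steel: E = 211.5 GPa, ρ = 7833 kg/m³
  silicon carbide: M = 6.40×10⁻³
  alloy steel: M = 1.86×10⁻³
Highest index: silicon carbide.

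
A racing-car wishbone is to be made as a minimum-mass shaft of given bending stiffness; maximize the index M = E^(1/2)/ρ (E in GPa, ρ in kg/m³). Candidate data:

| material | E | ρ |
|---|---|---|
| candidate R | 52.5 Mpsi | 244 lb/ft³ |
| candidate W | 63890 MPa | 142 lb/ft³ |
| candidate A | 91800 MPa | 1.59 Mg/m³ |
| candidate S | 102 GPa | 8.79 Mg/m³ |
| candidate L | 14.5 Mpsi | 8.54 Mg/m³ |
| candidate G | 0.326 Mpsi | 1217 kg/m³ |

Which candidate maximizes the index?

candidate A

After converting to SI:
  candidate R: E = 362.0 GPa, ρ = 3909 kg/m³
  candidate W: E = 63.89 GPa, ρ = 2275 kg/m³
  candidate A: E = 91.80 GPa, ρ = 1590 kg/m³
  candidate S: E = 102.0 GPa, ρ = 8790 kg/m³
  candidate L: E = 99.97 GPa, ρ = 8540 kg/m³
  candidate G: E = 2.248 GPa, ρ = 1217 kg/m³
  candidate A: M = 6.03×10⁻³
  candidate R: M = 4.87×10⁻³
  candidate W: M = 3.51×10⁻³
  candidate G: M = 1.23×10⁻³
  candidate L: M = 1.17×10⁻³
  candidate S: M = 1.15×10⁻³
Candidate A has the largest M.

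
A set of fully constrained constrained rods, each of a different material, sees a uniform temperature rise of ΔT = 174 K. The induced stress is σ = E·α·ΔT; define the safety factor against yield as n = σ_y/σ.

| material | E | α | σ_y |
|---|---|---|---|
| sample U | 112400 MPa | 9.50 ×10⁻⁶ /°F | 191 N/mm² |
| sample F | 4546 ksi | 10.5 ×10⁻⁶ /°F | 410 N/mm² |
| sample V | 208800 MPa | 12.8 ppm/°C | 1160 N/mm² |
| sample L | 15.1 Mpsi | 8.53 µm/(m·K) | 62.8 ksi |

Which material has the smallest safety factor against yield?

With everything in SI (GPa, ×10⁻⁶/K, MPa):
  sample U: E = 112.4, α = 17.1, σ_y = 191.0 → σ = 334 MPa, n = 0.571
  sample F: E = 31.34, α = 18.9, σ_y = 410.0 → σ = 103 MPa, n = 3.98
  sample V: E = 208.8, α = 12.8, σ_y = 1160 → σ = 465 MPa, n = 2.49
  sample L: E = 104.1, α = 8.53, σ_y = 433.0 → σ = 155 MPa, n = 2.80
Sample U has the lowest safety factor, n = 0.571.

sample U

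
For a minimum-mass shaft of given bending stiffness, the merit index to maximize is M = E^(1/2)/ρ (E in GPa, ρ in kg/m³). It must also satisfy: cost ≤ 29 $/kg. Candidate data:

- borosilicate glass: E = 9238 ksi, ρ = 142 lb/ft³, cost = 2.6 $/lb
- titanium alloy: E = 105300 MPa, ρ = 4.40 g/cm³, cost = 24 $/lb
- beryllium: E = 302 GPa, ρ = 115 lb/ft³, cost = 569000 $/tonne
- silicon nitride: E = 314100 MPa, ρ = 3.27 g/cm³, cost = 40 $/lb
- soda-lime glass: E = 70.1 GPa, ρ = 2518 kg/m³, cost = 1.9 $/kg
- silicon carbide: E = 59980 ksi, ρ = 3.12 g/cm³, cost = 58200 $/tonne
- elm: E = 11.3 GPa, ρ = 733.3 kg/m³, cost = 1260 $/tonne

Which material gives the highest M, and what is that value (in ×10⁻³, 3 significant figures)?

elm, M = 4.58×10⁻³

Screen on constraints: cost ≤ 29 $/kg. Survivors: borosilicate glass, soda-lime glass, elm.
After converting to SI:
  borosilicate glass: E = 63.69 GPa, ρ = 2275 kg/m³
  soda-lime glass: E = 70.10 GPa, ρ = 2518 kg/m³
  elm: E = 11.30 GPa, ρ = 733.3 kg/m³
  elm: M = 4.58×10⁻³
  borosilicate glass: M = 3.51×10⁻³
  soda-lime glass: M = 3.33×10⁻³
Elm ranks first.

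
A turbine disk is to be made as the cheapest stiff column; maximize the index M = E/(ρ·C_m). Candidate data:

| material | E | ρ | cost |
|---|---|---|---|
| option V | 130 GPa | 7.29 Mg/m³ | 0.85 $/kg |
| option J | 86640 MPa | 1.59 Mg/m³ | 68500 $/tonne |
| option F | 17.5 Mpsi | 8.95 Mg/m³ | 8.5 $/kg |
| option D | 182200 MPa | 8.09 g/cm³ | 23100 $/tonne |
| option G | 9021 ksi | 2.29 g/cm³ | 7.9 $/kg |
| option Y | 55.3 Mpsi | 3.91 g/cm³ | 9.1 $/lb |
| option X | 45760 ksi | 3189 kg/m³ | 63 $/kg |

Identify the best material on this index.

option V

Normalizing units and computing the index:
  option V: E = 130.0 GPa, ρ = 7290 kg/m³, cost = 0.8500 $/kg
  option J: E = 86.64 GPa, ρ = 1590 kg/m³, cost = 68.50 $/kg
  option F: E = 120.7 GPa, ρ = 8950 kg/m³, cost = 8.500 $/kg
  option D: E = 182.2 GPa, ρ = 8090 kg/m³, cost = 23.10 $/kg
  option G: E = 62.20 GPa, ρ = 2290 kg/m³, cost = 7.900 $/kg
  option Y: E = 381.3 GPa, ρ = 3910 kg/m³, cost = 20.06 $/kg
  option X: E = 315.5 GPa, ρ = 3189 kg/m³, cost = 63.00 $/kg
  option V: M = 21.0 MN·m per $
  option Y: M = 4.86 MN·m per $
  option G: M = 3.44 MN·m per $
  option F: M = 1.59 MN·m per $
  option X: M = 1.57 MN·m per $
  option D: M = 0.975 MN·m per $
  option J: M = 0.795 MN·m per $
The maximum is for option V.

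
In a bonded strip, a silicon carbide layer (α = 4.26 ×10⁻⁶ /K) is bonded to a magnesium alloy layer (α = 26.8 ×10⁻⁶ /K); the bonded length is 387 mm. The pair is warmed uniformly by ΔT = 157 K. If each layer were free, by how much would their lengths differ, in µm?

1370 µm

Δα = |4.26 − 26.8|×10⁻⁶/K = 22.5×10⁻⁶/K.
ΔL_mismatch = Δα·L·ΔT = 22.5×10⁻⁶ × 387.0 mm × 157.0 K = 1370 µm.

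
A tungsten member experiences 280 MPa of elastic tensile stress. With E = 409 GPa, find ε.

ε = σ/E = 280 / 409000 = 6.85×10⁻⁴.

6.85×10⁻⁴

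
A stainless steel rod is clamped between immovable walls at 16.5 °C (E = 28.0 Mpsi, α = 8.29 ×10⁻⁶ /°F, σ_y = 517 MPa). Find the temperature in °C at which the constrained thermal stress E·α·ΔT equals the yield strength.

E = 28.0 Mpsi = 193.1 GPa.
α = 8.29×10⁻⁶/°F × 9/5 = 14.9×10⁻⁶/K.
E·α·ΔT = 517.0 MPa ⇒ ΔT = 517.0 / (193.1×10³ × 14.9×10⁻⁶) = 179.5 K.
T = 16.5 + 179.5 = 196.0 °C.

196 °C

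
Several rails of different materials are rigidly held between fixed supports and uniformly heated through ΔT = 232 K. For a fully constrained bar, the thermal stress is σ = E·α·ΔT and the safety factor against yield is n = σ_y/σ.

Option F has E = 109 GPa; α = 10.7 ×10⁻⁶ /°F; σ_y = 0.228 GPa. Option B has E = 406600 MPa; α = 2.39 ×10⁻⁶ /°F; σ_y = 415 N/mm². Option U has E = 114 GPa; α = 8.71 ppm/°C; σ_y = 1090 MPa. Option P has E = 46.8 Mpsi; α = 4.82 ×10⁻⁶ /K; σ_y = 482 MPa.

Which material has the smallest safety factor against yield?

option F

With everything in SI (GPa, ×10⁻⁶/K, MPa):
  option F: E = 109.0, α = 19.3, σ_y = 228.0 → σ = 487 MPa, n = 0.468
  option B: E = 406.6, α = 4.30, σ_y = 415.0 → σ = 406 MPa, n = 1.02
  option U: E = 114.0, α = 8.71, σ_y = 1090 → σ = 230 MPa, n = 4.73
  option P: E = 322.7, α = 4.82, σ_y = 482.0 → σ = 361 MPa, n = 1.34
Smallest n: option F with n = 0.468.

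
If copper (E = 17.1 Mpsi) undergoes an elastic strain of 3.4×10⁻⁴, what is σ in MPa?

E = 17.1 Mpsi = 117.9 GPa.
σ = E·ε = 117900 MPa × 3.4×10⁻⁴ = 40.1 MPa.

40.1 MPa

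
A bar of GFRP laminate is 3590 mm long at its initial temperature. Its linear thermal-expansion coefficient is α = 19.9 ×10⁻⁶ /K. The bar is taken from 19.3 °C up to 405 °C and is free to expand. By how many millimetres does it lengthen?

27.6 mm

ΔT = 405 − 19.3 = 385.7 K.
ΔL = α·L₀·ΔT = 19.9×10⁻⁶ × 3590 mm × 385.7 K = 27.6 mm.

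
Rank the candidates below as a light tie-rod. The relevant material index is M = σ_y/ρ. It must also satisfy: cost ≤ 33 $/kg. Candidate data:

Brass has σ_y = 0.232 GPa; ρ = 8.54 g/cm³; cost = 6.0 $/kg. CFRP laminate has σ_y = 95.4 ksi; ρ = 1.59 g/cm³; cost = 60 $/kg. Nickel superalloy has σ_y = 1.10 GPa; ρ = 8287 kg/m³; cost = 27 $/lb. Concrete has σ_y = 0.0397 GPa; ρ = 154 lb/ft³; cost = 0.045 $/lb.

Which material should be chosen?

Screen on constraints: cost ≤ 33 $/kg. Survivors: brass, concrete.
In SI units:
  brass: σ_y = 232.0 MPa, ρ = 8540 kg/m³
  concrete: σ_y = 39.70 MPa, ρ = 2467 kg/m³
  brass: M = 27.2 kN·m/kg
  concrete: M = 16.1 kN·m/kg
The maximum is for brass.

brass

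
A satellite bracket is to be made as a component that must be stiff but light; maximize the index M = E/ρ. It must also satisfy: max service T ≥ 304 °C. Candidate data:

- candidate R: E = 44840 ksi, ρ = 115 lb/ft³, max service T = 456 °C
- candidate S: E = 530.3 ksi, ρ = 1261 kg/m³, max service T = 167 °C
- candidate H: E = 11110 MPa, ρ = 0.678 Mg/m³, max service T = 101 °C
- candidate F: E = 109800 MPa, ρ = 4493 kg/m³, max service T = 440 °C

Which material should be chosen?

Screen on constraints: max service T ≥ 304 °C. Survivors: candidate R, candidate F.
In SI units:
  candidate R: E = 309.2 GPa, ρ = 1842 kg/m³
  candidate F: E = 109.8 GPa, ρ = 4493 kg/m³
  candidate R: M = 168 MN·m/kg
  candidate F: M = 24.4 MN·m/kg
The maximum is for candidate R.

candidate R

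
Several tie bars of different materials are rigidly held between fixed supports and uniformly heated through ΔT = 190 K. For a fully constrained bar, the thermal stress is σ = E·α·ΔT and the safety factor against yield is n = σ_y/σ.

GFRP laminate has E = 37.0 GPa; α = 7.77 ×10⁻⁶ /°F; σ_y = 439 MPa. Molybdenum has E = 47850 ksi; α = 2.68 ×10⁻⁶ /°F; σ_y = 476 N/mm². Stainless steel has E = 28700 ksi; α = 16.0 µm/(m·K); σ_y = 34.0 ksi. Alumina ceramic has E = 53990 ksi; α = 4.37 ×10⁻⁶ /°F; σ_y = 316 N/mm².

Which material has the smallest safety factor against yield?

With everything in SI (GPa, ×10⁻⁶/K, MPa):
  GFRP laminate: E = 37.00, α = 14.0, σ_y = 439.0 → σ = 98.3 MPa, n = 4.46
  molybdenum: E = 329.9, α = 4.82, σ_y = 476.0 → σ = 302 MPa, n = 1.57
  stainless steel: E = 197.9, α = 16.0, σ_y = 234.4 → σ = 602 MPa, n = 0.390
  alumina ceramic: E = 372.2, α = 7.87, σ_y = 316.0 → σ = 556 MPa, n = 0.568
Stainless steel has the lowest safety factor, n = 0.390.

stainless steel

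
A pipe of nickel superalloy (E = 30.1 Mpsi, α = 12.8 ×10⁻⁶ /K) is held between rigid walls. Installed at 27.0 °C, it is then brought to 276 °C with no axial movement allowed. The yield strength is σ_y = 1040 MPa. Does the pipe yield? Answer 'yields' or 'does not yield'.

does not yield

E = 30.1 Mpsi = 207.5 GPa.
ΔT = 249.0 K. Constrained thermal stress σ = E·α·ΔT = 207.5×10³ MPa × 12.8×10⁻⁶ × 249.0 = 661 MPa (compressive).
Compare to σ_y = 1040 MPa: σ < σ_y, so it does not yield.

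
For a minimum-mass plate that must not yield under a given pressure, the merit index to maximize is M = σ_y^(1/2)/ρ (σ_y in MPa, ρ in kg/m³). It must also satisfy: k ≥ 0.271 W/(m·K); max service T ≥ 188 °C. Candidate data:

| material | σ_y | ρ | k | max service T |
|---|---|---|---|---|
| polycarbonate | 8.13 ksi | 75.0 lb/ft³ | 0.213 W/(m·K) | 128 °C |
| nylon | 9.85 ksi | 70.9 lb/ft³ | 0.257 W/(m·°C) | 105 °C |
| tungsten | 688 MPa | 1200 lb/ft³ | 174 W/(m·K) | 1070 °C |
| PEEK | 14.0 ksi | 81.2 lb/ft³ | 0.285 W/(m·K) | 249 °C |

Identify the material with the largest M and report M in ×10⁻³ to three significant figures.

Screen on constraints: k ≥ 0.271 W/(m·K); max service T ≥ 188 °C. Survivors: tungsten, PEEK.
Convert each candidate to consistent units, then evaluate M:
  tungsten: σ_y = 688.0 MPa, ρ = 19220 kg/m³
  PEEK: σ_y = 96.53 MPa, ρ = 1301 kg/m³
  PEEK: M = 7.55×10⁻³
  tungsten: M = 1.36×10⁻³
The maximum is for PEEK.

PEEK, M = 7.55×10⁻³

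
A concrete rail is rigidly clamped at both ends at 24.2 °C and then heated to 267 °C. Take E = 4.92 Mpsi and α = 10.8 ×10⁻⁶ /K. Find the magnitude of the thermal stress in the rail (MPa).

E = 4.92 Mpsi = 33.92 GPa.
ΔT = 242.8 K. Constrained thermal stress σ = E·α·ΔT = 33.92×10³ MPa × 10.8×10⁻⁶ × 242.8 = 89.0 MPa (compressive).

89.0 MPa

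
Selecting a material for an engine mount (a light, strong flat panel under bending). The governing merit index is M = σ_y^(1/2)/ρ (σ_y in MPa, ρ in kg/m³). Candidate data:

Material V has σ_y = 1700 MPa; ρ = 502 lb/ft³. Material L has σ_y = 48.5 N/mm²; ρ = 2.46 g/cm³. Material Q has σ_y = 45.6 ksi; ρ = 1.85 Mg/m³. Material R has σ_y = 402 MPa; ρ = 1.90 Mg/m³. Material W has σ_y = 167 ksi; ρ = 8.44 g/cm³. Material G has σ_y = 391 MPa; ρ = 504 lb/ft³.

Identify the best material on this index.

material R

After converting to SI:
  material V: σ_y = 1700 MPa, ρ = 8041 kg/m³
  material L: σ_y = 48.50 MPa, ρ = 2460 kg/m³
  material Q: σ_y = 314.4 MPa, ρ = 1850 kg/m³
  material R: σ_y = 402.0 MPa, ρ = 1900 kg/m³
  material W: σ_y = 1151 MPa, ρ = 8440 kg/m³
  material G: σ_y = 391.0 MPa, ρ = 8073 kg/m³
  material R: M = 10.6×10⁻³
  material Q: M = 9.58×10⁻³
  material V: M = 5.13×10⁻³
  material W: M = 4.02×10⁻³
  material L: M = 2.83×10⁻³
  material G: M = 2.45×10⁻³
Material R ranks first.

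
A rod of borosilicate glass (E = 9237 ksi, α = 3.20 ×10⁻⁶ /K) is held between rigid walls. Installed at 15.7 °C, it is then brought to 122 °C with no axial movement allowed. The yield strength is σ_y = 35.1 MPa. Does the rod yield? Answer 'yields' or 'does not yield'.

E = 9237 ksi = 63.69 GPa.
ΔT = 106.3 K. Constrained thermal stress σ = E·α·ΔT = 63.69×10³ MPa × 3.20×10⁻⁶ × 106.3 = 21.7 MPa (compressive).
Compare to σ_y = 35.1 MPa: σ < σ_y, so it does not yield.

does not yield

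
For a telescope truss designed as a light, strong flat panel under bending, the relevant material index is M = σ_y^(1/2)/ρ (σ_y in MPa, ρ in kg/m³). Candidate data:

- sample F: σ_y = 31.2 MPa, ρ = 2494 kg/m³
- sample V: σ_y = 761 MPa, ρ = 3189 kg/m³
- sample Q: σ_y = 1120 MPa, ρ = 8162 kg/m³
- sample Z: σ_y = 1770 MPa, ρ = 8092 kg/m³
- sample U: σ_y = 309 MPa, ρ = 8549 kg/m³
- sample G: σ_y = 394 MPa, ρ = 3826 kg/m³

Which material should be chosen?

sample V

Computing M directly (units already consistent):
  sample V: M = 8.65×10⁻³
  sample Z: M = 5.20×10⁻³
  sample G: M = 5.19×10⁻³
  sample Q: M = 4.10×10⁻³
  sample F: M = 2.24×10⁻³
  sample U: M = 2.06×10⁻³
Sample V has the largest M.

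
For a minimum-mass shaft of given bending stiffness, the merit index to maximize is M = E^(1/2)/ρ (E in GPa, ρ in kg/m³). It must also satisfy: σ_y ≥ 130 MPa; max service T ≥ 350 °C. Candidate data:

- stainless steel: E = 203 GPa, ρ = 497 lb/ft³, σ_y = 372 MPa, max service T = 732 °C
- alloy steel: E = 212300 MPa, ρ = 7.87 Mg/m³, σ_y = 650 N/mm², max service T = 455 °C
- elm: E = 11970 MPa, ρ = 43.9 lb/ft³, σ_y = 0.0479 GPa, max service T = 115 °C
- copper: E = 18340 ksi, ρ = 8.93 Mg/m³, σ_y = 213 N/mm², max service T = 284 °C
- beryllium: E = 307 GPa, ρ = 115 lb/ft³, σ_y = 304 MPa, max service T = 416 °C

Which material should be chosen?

beryllium

Screen on constraints: σ_y ≥ 130 MPa; max service T ≥ 350 °C. Survivors: stainless steel, alloy steel, beryllium.
In SI units:
  stainless steel: E = 203.0 GPa, ρ = 7961 kg/m³
  alloy steel: E = 212.3 GPa, ρ = 7870 kg/m³
  beryllium: E = 307.0 GPa, ρ = 1842 kg/m³
  beryllium: M = 9.51×10⁻³
  alloy steel: M = 1.85×10⁻³
  stainless steel: M = 1.79×10⁻³
The maximum is for beryllium.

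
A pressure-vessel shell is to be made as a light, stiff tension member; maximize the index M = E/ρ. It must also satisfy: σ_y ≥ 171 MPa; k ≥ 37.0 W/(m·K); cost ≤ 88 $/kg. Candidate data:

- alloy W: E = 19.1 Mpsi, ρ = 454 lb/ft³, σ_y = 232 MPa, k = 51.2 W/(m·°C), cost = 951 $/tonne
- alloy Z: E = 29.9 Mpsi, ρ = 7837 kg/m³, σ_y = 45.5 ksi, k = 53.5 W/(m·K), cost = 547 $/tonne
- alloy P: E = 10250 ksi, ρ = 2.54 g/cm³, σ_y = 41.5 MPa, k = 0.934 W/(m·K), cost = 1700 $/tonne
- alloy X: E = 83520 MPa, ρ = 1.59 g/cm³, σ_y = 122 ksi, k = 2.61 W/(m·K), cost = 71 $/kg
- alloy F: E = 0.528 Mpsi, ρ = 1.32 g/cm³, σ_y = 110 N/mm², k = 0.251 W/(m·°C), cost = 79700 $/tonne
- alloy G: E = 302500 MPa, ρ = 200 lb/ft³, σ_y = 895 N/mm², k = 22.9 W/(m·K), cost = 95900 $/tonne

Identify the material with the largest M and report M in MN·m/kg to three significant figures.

alloy Z, M = 26.3 MN·m/kg

Screen on constraints: σ_y ≥ 171 MPa; k ≥ 37.0 W/(m·K); cost ≤ 88 $/kg. Survivors: alloy W, alloy Z.
Normalizing units and computing the index:
  alloy W: E = 131.7 GPa, ρ = 7272 kg/m³
  alloy Z: E = 206.2 GPa, ρ = 7837 kg/m³
  alloy Z: M = 26.3 MN·m/kg
  alloy W: M = 18.1 MN·m/kg
Alloy Z has the largest M.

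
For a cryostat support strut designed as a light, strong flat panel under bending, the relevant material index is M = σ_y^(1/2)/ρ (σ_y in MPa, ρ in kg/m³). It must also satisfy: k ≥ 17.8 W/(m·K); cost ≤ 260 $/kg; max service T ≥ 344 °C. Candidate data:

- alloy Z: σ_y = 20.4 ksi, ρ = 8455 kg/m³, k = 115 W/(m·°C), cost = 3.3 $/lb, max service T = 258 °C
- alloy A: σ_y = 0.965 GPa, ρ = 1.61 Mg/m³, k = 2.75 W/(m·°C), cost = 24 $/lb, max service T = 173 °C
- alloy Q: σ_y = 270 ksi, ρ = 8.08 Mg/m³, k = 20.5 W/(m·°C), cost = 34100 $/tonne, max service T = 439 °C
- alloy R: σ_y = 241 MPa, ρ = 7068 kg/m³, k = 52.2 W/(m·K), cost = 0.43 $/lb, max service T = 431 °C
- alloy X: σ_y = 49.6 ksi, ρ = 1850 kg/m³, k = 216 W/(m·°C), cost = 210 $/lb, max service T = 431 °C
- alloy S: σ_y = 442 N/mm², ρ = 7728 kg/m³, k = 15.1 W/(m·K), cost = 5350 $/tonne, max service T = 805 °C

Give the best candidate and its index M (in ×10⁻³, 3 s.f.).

Screen on constraints: k ≥ 17.8 W/(m·K); cost ≤ 260 $/kg; max service T ≥ 344 °C. Survivors: alloy Q, alloy R.
Putting every candidate on a common basis:
  alloy Q: σ_y = 1862 MPa, ρ = 8080 kg/m³
  alloy R: σ_y = 241.0 MPa, ρ = 7068 kg/m³
  alloy Q: M = 5.34×10⁻³
  alloy R: M = 2.20×10⁻³
The maximum is for alloy Q.

alloy Q, M = 5.34×10⁻³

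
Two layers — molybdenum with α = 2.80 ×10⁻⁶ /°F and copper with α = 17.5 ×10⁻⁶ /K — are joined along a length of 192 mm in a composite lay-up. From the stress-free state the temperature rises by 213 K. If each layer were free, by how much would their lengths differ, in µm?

510 µm

molybdenum: α = 2.80×10⁻⁶/°F × 9/5 = 5.04×10⁻⁶/K.
Δα = |5.04 − 17.5|×10⁻⁶/K = 12.5×10⁻⁶/K.
ΔL_mismatch = Δα·L·ΔT = 12.5×10⁻⁶ × 192.0 mm × 213.0 K = 510 µm.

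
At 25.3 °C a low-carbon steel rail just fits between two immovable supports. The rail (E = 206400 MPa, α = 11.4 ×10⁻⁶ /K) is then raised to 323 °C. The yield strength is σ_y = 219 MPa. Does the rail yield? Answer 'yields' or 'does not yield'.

E = 206400 MPa = 206.4 GPa.
ΔT = 297.7 K. Constrained thermal stress σ = E·α·ΔT = 206.4×10³ MPa × 11.4×10⁻⁶ × 297.7 = 700 MPa (compressive).
Compare to σ_y = 219 MPa: σ ≥ σ_y, so it yields.

yields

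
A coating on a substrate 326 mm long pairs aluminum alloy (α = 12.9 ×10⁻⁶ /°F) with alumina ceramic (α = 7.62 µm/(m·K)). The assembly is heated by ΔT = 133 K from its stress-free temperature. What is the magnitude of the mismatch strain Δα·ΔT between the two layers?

2.07×10⁻³

aluminum alloy: α = 12.9×10⁻⁶/°F × 9/5 = 23.2×10⁻⁶/K.
Δα = |23.2 − 7.62|×10⁻⁶/K = 15.6×10⁻⁶/K.
Mismatch strain = Δα·ΔT = 15.6×10⁻⁶ × 133.0 = 2.07×10⁻³.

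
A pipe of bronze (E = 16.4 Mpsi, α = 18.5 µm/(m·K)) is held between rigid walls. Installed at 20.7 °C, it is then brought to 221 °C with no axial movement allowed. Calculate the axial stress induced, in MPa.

E = 16.4 Mpsi = 113.1 GPa.
ΔT = 200.3 K. Constrained thermal stress σ = E·α·ΔT = 113.1×10³ MPa × 18.5×10⁻⁶ × 200.3 = 419 MPa (compressive).

419 MPa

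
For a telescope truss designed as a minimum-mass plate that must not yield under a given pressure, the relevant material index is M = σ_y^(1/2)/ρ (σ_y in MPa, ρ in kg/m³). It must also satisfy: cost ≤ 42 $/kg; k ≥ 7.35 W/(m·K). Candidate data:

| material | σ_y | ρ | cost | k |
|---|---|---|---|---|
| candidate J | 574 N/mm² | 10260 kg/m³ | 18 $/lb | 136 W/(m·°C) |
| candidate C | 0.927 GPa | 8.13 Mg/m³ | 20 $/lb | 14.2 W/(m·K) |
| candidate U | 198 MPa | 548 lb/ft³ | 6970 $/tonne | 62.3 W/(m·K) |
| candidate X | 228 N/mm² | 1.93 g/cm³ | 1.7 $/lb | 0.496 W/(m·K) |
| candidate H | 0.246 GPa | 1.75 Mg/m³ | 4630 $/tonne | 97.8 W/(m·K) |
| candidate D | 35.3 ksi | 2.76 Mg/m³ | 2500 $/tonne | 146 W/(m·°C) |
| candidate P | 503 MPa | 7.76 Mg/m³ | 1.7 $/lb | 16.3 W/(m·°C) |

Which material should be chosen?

Screen on constraints: cost ≤ 42 $/kg; k ≥ 7.35 W/(m·K). Survivors: candidate J, candidate U, candidate H, candidate D, candidate P.
Putting every candidate on a common basis:
  candidate J: σ_y = 574.0 MPa, ρ = 10260 kg/m³
  candidate U: σ_y = 198.0 MPa, ρ = 8778 kg/m³
  candidate H: σ_y = 246.0 MPa, ρ = 1750 kg/m³
  candidate D: σ_y = 243.4 MPa, ρ = 2760 kg/m³
  candidate P: σ_y = 503.0 MPa, ρ = 7760 kg/m³
  candidate H: M = 8.96×10⁻³
  candidate D: M = 5.65×10⁻³
  candidate P: M = 2.89×10⁻³
  candidate J: M = 2.34×10⁻³
  candidate U: M = 1.60×10⁻³
Candidate H has the largest M.

candidate H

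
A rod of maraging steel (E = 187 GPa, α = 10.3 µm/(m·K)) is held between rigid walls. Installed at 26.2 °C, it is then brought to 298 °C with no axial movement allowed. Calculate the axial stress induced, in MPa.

524 MPa

ΔT = 271.8 K. Constrained thermal stress σ = E·α·ΔT = 187.0×10³ MPa × 10.3×10⁻⁶ × 271.8 = 524 MPa (compressive).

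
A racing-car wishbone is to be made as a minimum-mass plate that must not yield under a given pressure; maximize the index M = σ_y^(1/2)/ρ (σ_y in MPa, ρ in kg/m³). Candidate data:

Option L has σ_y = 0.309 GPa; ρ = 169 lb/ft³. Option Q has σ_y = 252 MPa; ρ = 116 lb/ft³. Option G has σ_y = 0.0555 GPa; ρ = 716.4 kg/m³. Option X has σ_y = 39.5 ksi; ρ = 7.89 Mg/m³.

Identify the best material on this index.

Convert each candidate to consistent units, then evaluate M:
  option L: σ_y = 309.0 MPa, ρ = 2707 kg/m³
  option Q: σ_y = 252.0 MPa, ρ = 1858 kg/m³
  option G: σ_y = 55.50 MPa, ρ = 716.4 kg/m³
  option X: σ_y = 272.3 MPa, ρ = 7890 kg/m³
  option G: M = 10.4×10⁻³
  option Q: M = 8.54×10⁻³
  option L: M = 6.49×10⁻³
  option X: M = 2.09×10⁻³
The maximum is for option G.

option G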